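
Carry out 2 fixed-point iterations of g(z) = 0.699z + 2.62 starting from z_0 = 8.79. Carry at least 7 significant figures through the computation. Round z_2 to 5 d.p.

8.74618

z_1 = g(8.790000) = 8.764210
z_2 = g(8.764210) = 8.746183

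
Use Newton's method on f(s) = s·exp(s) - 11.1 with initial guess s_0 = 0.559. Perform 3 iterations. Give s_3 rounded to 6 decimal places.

2.788620

f'(s) = (s + 1)·exp(s)
s_0 = 0.559000: f = -10.122352, f' = 2.726570 → s_1 = 0.559000 - (-10.122352)/(2.726570) = 4.271485
s_1 = 4.271485: f = 294.857624, f' = 377.585552 → s_2 = 4.271485 - (294.857624)/(377.585552) = 3.490582
s_2 = 3.490582: f = 103.408698, f' = 147.313740 → s_3 = 3.490582 - (103.408698)/(147.313740) = 2.788620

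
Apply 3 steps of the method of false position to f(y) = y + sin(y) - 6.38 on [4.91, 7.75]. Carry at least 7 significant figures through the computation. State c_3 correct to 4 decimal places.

6.3316

f(4.910000) = -2.450538, f(7.750000) = 2.364599
step 1: c = 6.355344, f(c) = 0.047440 > 0 → new bracket [4.910000, 6.355344]
step 2: c = 6.327895, f(c) = -0.007410 < 0 → new bracket [6.327895, 6.355344]
step 3: c = 6.331603, f(c) = 0.000002 > 0 → new bracket [6.327895, 6.331603]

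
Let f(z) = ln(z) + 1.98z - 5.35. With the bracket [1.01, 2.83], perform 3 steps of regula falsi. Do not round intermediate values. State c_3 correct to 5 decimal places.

False-position update: c = (a·f(b) − b·f(a))/(f(b) − f(a)); replace the endpoint whose sign matches f(c).
f(1.010000) = -3.340250, f(2.830000) = 1.293677
step 1: c = 2.321901, f(c) = 0.089751 > 0 → new bracket [1.010000, 2.321901]
step 2: c = 2.287574, f(c) = 0.006887 > 0 → new bracket [1.010000, 2.287574]
step 3: c = 2.284945, f(c) = 0.000532 > 0 → new bracket [1.010000, 2.284945]

2.28494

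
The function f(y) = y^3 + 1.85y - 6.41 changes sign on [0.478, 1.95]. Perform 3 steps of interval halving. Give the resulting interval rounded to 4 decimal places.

f(0.478000) = -5.416485, f(1.950000) = 4.612375 (opposite signs)
step 1: m = 1.214000, f(m) = -2.374912 < 0 → root in [1.214000, 1.950000]
step 2: m = 1.582000, f(m) = 0.476009 > 0 → root in [1.214000, 1.582000]
step 3: m = 1.398000, f(m) = -1.091443 < 0 → root in [1.398000, 1.582000]

[1.3980, 1.5820]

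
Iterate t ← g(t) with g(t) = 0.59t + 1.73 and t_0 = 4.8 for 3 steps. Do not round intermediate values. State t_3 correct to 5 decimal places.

t_1 = g(4.800000) = 4.562000
t_2 = g(4.562000) = 4.421580
t_3 = g(4.421580) = 4.338732

4.33873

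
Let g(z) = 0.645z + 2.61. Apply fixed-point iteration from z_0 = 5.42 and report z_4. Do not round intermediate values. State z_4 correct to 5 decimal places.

z_1 = g(5.420000) = 6.105900
z_2 = g(6.105900) = 6.548305
z_3 = g(6.548305) = 6.833657
z_4 = g(6.833657) = 7.017709

7.01771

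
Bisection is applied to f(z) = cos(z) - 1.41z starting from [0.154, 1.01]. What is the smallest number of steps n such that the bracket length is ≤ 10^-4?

Initial width b − a = 1.01 − 0.154 = 0.856000.
After n steps the width is (b−a)/2^n; need (b−a)/2^n ≤ 10^-4.
So n ≥ log₂(0.856000/10^-4) = log₂(8560.0000) ≈ 13.0634.
Hence n = 14.

14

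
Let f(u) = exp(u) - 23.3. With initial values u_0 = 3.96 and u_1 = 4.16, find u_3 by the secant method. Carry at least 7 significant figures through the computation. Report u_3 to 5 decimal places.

3.27434

f(u_0) = 29.157326, f(u_1) = 40.771523
u_2 = 4.160000 - (40.771523)·(4.160000 - 3.960000)/(40.771523 - (29.157326)) = 3.457902; f(u_2) = 8.450294
u_3 = 3.457902 - (8.450294)·(3.457902 - 4.160000)/(8.450294 - (40.771523)) = 3.274340; f(u_3) = 3.125790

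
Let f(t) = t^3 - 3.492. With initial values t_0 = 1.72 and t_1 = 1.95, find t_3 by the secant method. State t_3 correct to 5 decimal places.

f(t_0) = 1.596448, f(t_1) = 3.922875
t_2 = 1.950000 - (3.922875)·(1.950000 - 1.720000)/(3.922875 - (1.596448)) = 1.562169; f(t_2) = 0.320271
t_3 = 1.562169 - (0.320271)·(1.562169 - 1.950000)/(0.320271 - (3.922875)) = 1.527691; f(t_3) = 0.073383

1.52769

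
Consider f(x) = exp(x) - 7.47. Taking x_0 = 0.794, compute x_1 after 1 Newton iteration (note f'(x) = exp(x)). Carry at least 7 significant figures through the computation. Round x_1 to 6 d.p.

x_0 = 0.794000: f = -5.257772, f' = 2.212228 → x_1 = 0.794000 - (-5.257772)/(2.212228) = 3.170687

3.170687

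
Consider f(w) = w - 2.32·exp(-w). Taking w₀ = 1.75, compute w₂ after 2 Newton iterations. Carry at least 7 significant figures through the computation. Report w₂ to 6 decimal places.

f'(w) = 1 + 2.32·exp(-w)
w_0 = 1.750000: f = 1.346844, f' = 1.403156 → w_1 = 1.750000 - (1.346844)/(1.403156) = 0.790132
w_1 = 0.790132: f = -0.262649, f' = 2.052781 → w_2 = 0.790132 - (-0.262649)/(2.052781) = 0.918080

0.918080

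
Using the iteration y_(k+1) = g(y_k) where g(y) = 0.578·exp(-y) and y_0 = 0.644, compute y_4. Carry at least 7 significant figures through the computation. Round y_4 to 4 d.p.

y_1 = g(0.644000) = 0.303558
y_2 = g(0.303558) = 0.426672
y_3 = g(0.426672) = 0.377248
y_4 = g(0.377248) = 0.396361

0.3964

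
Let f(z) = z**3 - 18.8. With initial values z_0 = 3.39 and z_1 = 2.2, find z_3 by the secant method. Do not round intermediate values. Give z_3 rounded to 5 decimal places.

2.68240

f(z_0) = 20.158219, f(z_1) = -8.152000
z_2 = 2.200000 - (-8.152000)·(2.200000 - 3.390000)/(-8.152000 - (20.158219)) = 2.542664; f(z_2) = -2.361330
z_3 = 2.542664 - (-2.361330)·(2.542664 - 2.200000)/(-2.361330 - (-8.152000)) = 2.682395; f(z_3) = 0.500494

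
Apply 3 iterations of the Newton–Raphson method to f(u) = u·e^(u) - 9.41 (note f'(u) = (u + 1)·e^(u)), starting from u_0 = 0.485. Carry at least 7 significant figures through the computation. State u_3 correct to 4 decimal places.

u_0 = 0.485000: f = -8.622275, f' = 2.411900 → u_1 = 0.485000 - (-8.622275)/(2.411900) = 4.059889
u_1 = 4.059889: f = 225.933233, f' = 293.311128 → u_2 = 4.059889 - (225.933233)/(293.311128) = 3.289604
u_2 = 3.289604: f = 78.857438, f' = 115.099676 → u_3 = 3.289604 - (78.857438)/(115.099676) = 2.604481

2.6045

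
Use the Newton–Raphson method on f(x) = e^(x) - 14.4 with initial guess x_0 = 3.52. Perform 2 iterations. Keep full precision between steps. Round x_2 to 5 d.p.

2.70277

Newton update: x ← x − f(x)/f'(x).
f'(x) = e^(x)
x_0 = 3.520000: f = 19.384428, f' = 33.784428 → x_1 = 3.520000 - (19.384428)/(33.784428) = 2.946232
x_1 = 2.946232: f = 4.634095, f' = 19.034095 → x_2 = 2.946232 - (4.634095)/(19.034095) = 2.702769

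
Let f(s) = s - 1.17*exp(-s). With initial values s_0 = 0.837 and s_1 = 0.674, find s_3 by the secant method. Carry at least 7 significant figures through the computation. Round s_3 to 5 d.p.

0.62579

Secant update: s_(k+1) = s_k − f(s_k)·(s_k − s_(k-1))/(f(s_k) − f(s_(k-1))).
f(s_0) = 0.330381, f(s_1) = 0.077691
s_2 = 0.674000 - (0.077691)·(0.674000 - 0.837000)/(0.077691 - (0.330381)) = 0.623885; f(s_2) = -0.003070
s_3 = 0.623885 - (-0.003070)·(0.623885 - 0.674000)/(-0.003070 - (0.077691)) = 0.625790; f(s_3) = 0.000028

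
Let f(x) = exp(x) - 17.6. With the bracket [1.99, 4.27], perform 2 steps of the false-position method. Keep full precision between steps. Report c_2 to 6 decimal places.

2.576879

f(1.990000) = -10.284466, f(4.270000) = 53.921636
step 1: c = 2.355208, f(c) = -7.059679 < 0 → new bracket [2.355208, 4.270000]
step 2: c = 2.576879, f(c) = -4.443980 < 0 → new bracket [2.576879, 4.270000]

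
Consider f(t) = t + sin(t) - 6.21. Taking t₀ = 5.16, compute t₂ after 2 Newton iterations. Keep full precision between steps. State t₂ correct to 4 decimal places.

f'(t) = 1 + cos(t)
t_0 = 5.160000: f = -1.951484, f' = 1.432813 → t_1 = 5.160000 - (-1.951484)/(1.432813) = 6.521995
t_1 = 6.521995: f = 0.548540, f' = 1.971620 → t_2 = 6.521995 - (0.548540)/(1.971620) = 6.243776

6.2438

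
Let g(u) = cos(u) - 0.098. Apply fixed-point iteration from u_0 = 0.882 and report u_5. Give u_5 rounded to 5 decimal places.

0.65888

u_1 = g(0.882000) = 0.537608
u_2 = g(0.537608) = 0.760936
u_3 = g(0.760936) = 0.626191
u_4 = g(0.626191) = 0.712266
u_5 = g(0.712266) = 0.658883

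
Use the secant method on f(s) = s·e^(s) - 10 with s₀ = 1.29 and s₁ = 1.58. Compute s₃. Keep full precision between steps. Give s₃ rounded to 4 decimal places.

1.7385

f(s_0) = -5.313705, f(s_1) = -2.329170
s_2 = 1.580000 - (-2.329170)·(1.580000 - 1.290000)/(-2.329170 - (-5.313705)) = 1.806320; f(s_2) = 0.996876
s_3 = 1.806320 - (0.996876)·(1.806320 - 1.580000)/(0.996876 - (-2.329170)) = 1.738488; f(s_3) = -0.110207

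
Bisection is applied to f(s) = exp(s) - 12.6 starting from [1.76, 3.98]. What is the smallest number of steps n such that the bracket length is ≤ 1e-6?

22

Initial width b − a = 3.98 − 1.76 = 2.220000.
After n steps the width is (b−a)/2^n; need (b−a)/2^n ≤ 1e-6.
So n ≥ log₂(2.220000/1e-6) = log₂(2220000.0000) ≈ 21.0821.
Hence n = 22.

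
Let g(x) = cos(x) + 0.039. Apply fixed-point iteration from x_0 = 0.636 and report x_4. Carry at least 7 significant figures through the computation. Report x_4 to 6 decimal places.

0.734742

x_1 = g(0.636000) = 0.843478
x_2 = g(0.843478) = 0.703869
x_3 = g(0.703869) = 0.801344
x_4 = g(0.801344) = 0.734742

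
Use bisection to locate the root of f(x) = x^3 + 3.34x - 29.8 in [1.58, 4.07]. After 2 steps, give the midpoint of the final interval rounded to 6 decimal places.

2.513750

f(1.580000) = -20.578488, f(4.070000) = 51.212943 (opposite signs)
step 1: m = 2.825000, f(m) = 2.180766 > 0 → root in [1.580000, 2.825000]
step 2: m = 2.202500, f(m) = -11.759309 < 0 → root in [2.202500, 2.825000]
Midpoint of [2.202500, 2.825000] = 2.513750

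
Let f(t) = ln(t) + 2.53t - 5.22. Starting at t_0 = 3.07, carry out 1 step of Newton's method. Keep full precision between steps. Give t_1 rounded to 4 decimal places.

1.7853

f'(t) = 1/t + 2.53
t_0 = 3.070000: f = 3.668778, f' = 2.855733 → t_1 = 3.070000 - (3.668778)/(2.855733) = 1.785294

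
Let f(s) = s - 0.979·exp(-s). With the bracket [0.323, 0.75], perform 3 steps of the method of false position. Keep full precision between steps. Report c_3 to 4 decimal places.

f(0.323000) = -0.385770, f(0.750000) = 0.287553
step 1: c = 0.567643, f(c) = 0.012687 > 0 → new bracket [0.323000, 0.567643]
step 2: c = 0.559853, f(c) = 0.000558 > 0 → new bracket [0.323000, 0.559853]
step 3: c = 0.559511, f(c) = 0.000025 > 0 → new bracket [0.323000, 0.559511]

0.5595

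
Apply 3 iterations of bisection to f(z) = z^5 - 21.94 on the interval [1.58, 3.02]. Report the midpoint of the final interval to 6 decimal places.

f(1.580000) = -12.093420, f(3.020000) = 229.268722 (opposite signs)
step 1: m = 2.300000, f(m) = 42.423430 > 0 → root in [1.580000, 2.300000]
step 2: m = 1.940000, f(m) = 5.539489 > 0 → root in [1.580000, 1.940000]
step 3: m = 1.760000, f(m) = -5.052579 < 0 → root in [1.760000, 1.940000]
Midpoint of [1.760000, 1.940000] = 1.850000

1.850000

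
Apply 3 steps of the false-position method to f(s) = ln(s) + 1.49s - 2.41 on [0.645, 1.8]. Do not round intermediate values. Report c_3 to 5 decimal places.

False-position update: c = (a·f(b) − b·f(a))/(f(b) − f(a)); replace the endpoint whose sign matches f(c).
f(0.645000) = -1.887455, f(1.800000) = 0.859787
step 1: c = 1.438527, f(c) = 0.097025 > 0 → new bracket [0.645000, 1.438527]
step 2: c = 1.399730, f(c) = 0.011877 > 0 → new bracket [0.645000, 1.399730]
step 3: c = 1.395010, f(c) = 0.001467 > 0 → new bracket [0.645000, 1.395010]

1.39501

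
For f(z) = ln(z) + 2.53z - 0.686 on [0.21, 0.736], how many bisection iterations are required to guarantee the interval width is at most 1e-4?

Initial width b − a = 0.736 − 0.21 = 0.526000.
After n steps the width is (b−a)/2^n; need (b−a)/2^n ≤ 1e-4.
So n ≥ log₂(0.526000/1e-4) = log₂(5260.0000) ≈ 12.3608.
Hence n = 13.

13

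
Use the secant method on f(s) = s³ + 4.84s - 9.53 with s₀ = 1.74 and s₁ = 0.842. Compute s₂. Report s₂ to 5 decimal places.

1.32576

f(s_0) = 4.159624, f(s_1) = -4.857772
s_2 = 0.842000 - (-4.857772)·(0.842000 - 1.740000)/(-4.857772 - (4.159624)) = 1.325763; f(s_2) = -0.783087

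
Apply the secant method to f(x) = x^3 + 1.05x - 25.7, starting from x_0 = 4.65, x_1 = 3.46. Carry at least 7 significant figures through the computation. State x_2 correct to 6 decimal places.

3.078499

Secant update: x_(k+1) = x_k − f(x_k)·(x_k − x_(k-1))/(f(x_k) − f(x_(k-1))).
f(x_0) = 79.727125, f(x_1) = 19.354736
x_2 = 3.460000 - (19.354736)·(3.460000 - 4.650000)/(19.354736 - (79.727125)) = 3.078499; f(x_2) = 6.707835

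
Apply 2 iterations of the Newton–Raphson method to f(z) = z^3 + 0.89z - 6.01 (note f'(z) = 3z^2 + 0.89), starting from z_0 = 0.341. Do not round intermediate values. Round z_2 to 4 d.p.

z_0 = 0.341000: f = -5.666858, f' = 1.238843 → z_1 = 0.341000 - (-5.666858)/(1.238843) = 4.915315
z_1 = 4.915315: f = 117.120225, f' = 73.370966 → z_2 = 4.915315 - (117.120225)/(73.370966) = 3.319040

3.3190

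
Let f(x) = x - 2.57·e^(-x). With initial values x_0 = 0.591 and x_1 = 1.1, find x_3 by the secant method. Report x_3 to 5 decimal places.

0.97177

f(x_0) = -0.832197, f(x_1) = 0.244521
x_2 = 1.100000 - (0.244521)·(1.100000 - 0.591000)/(0.244521 - (-0.832197)) = 0.984407; f(x_2) = 0.024098
x_3 = 0.984407 - (0.024098)·(0.984407 - 1.100000)/(0.024098 - (0.244521)) = 0.971769; f(x_3) = -0.000752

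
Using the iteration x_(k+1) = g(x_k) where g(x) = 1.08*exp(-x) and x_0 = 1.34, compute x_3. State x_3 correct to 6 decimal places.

0.478543

x_1 = g(1.340000) = 0.282793
x_2 = g(0.282793) = 0.813970
x_3 = g(0.813970) = 0.478543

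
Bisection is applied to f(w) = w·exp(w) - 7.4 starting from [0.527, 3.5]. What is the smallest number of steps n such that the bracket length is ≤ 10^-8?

Initial width b − a = 3.5 − 0.527 = 2.973000.
After n steps the width is (b−a)/2^n; need (b−a)/2^n ≤ 10^-8.
So n ≥ log₂(2.973000/10^-8) = log₂(297300000.0000) ≈ 28.1473.
Hence n = 29.

29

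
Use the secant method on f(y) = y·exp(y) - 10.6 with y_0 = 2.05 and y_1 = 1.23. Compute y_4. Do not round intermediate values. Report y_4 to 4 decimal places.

f(y_0) = 5.324197, f(y_1) = -6.391888
y_2 = 1.230000 - (-6.391888)·(1.230000 - 2.050000)/(-6.391888 - (5.324197)) = 1.677363; f(y_2) = -1.623711
y_3 = 1.677363 - (-1.623711)·(1.677363 - 1.230000)/(-1.623711 - (-6.391888)) = 1.829704; f(y_3) = 0.802799
y_4 = 1.829704 - (0.802799)·(1.829704 - 1.677363)/(0.802799 - (-1.623711)) = 1.779303; f(y_4) = -0.056338

1.7793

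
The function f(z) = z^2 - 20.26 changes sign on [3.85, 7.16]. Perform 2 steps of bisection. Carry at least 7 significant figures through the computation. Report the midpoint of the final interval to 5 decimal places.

4.26375

f(3.850000) = -5.437500, f(7.160000) = 31.005600 (opposite signs)
step 1: m = 5.505000, f(m) = 10.045025 > 0 → root in [3.850000, 5.505000]
step 2: m = 4.677500, f(m) = 1.619006 > 0 → root in [3.850000, 4.677500]
Midpoint of [3.850000, 4.677500] = 4.263750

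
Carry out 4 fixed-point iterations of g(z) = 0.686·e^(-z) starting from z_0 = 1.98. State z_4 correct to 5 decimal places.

0.47500

z_1 = g(1.980000) = 0.094715
z_2 = g(0.094715) = 0.624007
z_3 = g(0.624007) = 0.367554
z_4 = g(0.367554) = 0.475004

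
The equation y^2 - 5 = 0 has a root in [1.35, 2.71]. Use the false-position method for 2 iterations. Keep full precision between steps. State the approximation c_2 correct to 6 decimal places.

False-position update: c = (a·f(b) − b·f(a))/(f(b) − f(a)); replace the endpoint whose sign matches f(c).
f(1.350000) = -3.177500, f(2.710000) = 2.344100
step 1: c = 2.132635, f(c) = -0.451866 < 0 → new bracket [2.132635, 2.710000]
step 2: c = 2.225945, f(c) = -0.045167 < 0 → new bracket [2.225945, 2.710000]

2.225945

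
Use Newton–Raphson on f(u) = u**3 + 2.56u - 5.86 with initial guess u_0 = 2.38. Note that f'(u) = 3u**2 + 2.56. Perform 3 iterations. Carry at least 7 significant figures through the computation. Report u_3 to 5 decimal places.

u_0 = 2.380000: f = 13.714072, f' = 19.553200 → u_1 = 2.380000 - (13.714072)/(19.553200) = 1.678628
u_1 = 1.678628: f = 3.167309, f' = 11.013373 → u_2 = 1.678628 - (3.167309)/(11.013373) = 1.391040
u_2 = 1.391040: f = 0.392715, f' = 8.364978 → u_3 = 1.391040 - (0.392715)/(8.364978) = 1.344093

1.34409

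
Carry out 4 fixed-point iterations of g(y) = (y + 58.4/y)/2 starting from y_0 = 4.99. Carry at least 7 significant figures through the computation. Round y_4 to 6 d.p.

7.641989

y_1 = g(4.990000) = 8.346703
y_2 = g(8.346703) = 7.671739
y_3 = g(7.671739) = 7.642047
y_4 = g(7.642047) = 7.641989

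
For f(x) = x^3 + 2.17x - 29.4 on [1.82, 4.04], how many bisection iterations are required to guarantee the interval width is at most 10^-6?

Initial width b − a = 4.04 − 1.82 = 2.220000.
After n steps the width is (b−a)/2^n; need (b−a)/2^n ≤ 10^-6.
So n ≥ log₂(2.220000/10^-6) = log₂(2220000.0000) ≈ 21.0821.
Hence n = 22.

22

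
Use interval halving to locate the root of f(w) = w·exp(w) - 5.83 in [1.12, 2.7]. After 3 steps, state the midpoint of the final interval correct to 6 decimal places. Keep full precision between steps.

1.416250

f(1.120000) = -2.397363, f(2.700000) = 34.345276 (opposite signs)
step 1: m = 1.910000, f(m) = 7.068400 > 0 → root in [1.120000, 1.910000]
step 2: m = 1.515000, f(m) = 1.062373 > 0 → root in [1.120000, 1.515000]
step 3: m = 1.317500, f(m) = -0.910357 < 0 → root in [1.317500, 1.515000]
Midpoint of [1.317500, 1.515000] = 1.416250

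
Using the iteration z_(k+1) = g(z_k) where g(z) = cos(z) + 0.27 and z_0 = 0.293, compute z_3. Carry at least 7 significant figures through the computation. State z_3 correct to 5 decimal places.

z_1 = g(0.293000) = 1.227382
z_2 = g(1.227382) = 0.606704
z_3 = g(0.606704) = 1.091532

1.09153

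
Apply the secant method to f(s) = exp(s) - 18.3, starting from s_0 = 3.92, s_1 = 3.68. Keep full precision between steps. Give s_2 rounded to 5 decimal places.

f(s_0) = 32.100445, f(s_1) = 21.346394
s_2 = 3.680000 - (21.346394)·(3.680000 - 3.920000)/(21.346394 - (32.100445)) = 3.203609; f(s_2) = 6.321224

3.20361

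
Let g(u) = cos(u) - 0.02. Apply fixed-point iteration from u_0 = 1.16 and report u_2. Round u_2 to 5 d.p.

0.90891

u_1 = g(1.160000) = 0.379340
u_2 = g(0.379340) = 0.908909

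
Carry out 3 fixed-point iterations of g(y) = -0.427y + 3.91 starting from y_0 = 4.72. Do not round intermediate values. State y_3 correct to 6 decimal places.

y_1 = g(4.720000) = 1.894560
y_2 = g(1.894560) = 3.101023
y_3 = g(3.101023) = 2.585863

2.585863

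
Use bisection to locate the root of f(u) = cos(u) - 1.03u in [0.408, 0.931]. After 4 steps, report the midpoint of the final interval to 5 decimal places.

0.71853

f(0.408000) = 0.497676, f(0.931000) = -0.361898 (opposite signs)
step 1: m = 0.669500, f(m) = 0.094547 > 0 → root in [0.669500, 0.931000]
step 2: m = 0.800250, f(m) = -0.127730 < 0 → root in [0.669500, 0.800250]
step 3: m = 0.734875, f(m) = -0.015007 < 0 → root in [0.669500, 0.734875]
step 4: m = 0.702187, f(m) = 0.040178 > 0 → root in [0.702187, 0.734875]
Midpoint of [0.702187, 0.734875] = 0.718531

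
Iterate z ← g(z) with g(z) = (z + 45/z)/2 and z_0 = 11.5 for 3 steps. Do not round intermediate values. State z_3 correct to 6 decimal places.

6.708513

z_1 = g(11.500000) = 7.706522
z_2 = g(7.706522) = 6.772866
z_3 = g(6.772866) = 6.708513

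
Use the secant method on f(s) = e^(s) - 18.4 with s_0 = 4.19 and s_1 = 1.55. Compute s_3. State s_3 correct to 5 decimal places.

3.68276

f(s_0) = 47.622791, f(s_1) = -13.688530
s_2 = 1.550000 - (-13.688530)·(1.550000 - 4.190000)/(-13.688530 - (47.622791)) = 2.139413; f(s_2) = -9.905546
s_3 = 2.139413 - (-9.905546)·(2.139413 - 1.550000)/(-9.905546 - (-13.688530)) = 3.682762; f(s_3) = 21.356048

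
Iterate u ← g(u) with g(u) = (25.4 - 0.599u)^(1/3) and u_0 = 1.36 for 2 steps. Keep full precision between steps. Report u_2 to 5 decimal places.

2.87074

u_1 = g(1.360000) = 2.907762
u_2 = g(2.907762) = 2.870742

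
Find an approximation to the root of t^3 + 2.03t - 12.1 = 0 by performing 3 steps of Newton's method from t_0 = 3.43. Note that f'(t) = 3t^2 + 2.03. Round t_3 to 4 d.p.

t_0 = 3.430000: f = 35.216507, f' = 37.324700 → t_1 = 3.430000 - (35.216507)/(37.324700) = 2.486483
t_1 = 2.486483: f = 8.320475, f' = 20.577786 → t_2 = 2.486483 - (8.320475)/(20.577786) = 2.082140
t_2 = 2.082140: f = 1.153460, f' = 15.035920 → t_3 = 2.082140 - (1.153460)/(15.035920) = 2.005426

2.0054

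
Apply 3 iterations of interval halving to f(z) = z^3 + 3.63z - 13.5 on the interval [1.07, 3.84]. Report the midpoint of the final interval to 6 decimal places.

f(1.070000) = -8.390857, f(3.840000) = 57.062304 (opposite signs)
step 1: m = 2.455000, f(m) = 10.207996 > 0 → root in [1.070000, 2.455000]
step 2: m = 1.762500, f(m) = -1.627084 < 0 → root in [1.762500, 2.455000]
step 3: m = 2.108750, f(m) = 3.532008 > 0 → root in [1.762500, 2.108750]
Midpoint of [1.762500, 2.108750] = 1.935625

1.935625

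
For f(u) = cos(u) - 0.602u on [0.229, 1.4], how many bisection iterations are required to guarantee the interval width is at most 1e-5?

17

Initial width b − a = 1.4 − 0.229 = 1.171000.
After n steps the width is (b−a)/2^n; need (b−a)/2^n ≤ 1e-5.
So n ≥ log₂(1.171000/1e-5) = log₂(117100.0000) ≈ 16.8374.
Hence n = 17.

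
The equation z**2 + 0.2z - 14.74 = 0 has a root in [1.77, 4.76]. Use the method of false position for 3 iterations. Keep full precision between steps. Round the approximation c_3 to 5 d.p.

3.73631

False-position update: c = (a·f(b) − b·f(a))/(f(b) − f(a)); replace the endpoint whose sign matches f(c).
f(1.770000) = -11.253100, f(4.760000) = 8.869600
step 1: c = 3.442080, f(c) = -2.203668 < 0 → new bracket [3.442080, 4.760000]
step 2: c = 3.704357, f(c) = -0.276870 < 0 → new bracket [3.704357, 4.760000]
step 3: c = 3.736312, f(c) = -0.032712 < 0 → new bracket [3.736312, 4.760000]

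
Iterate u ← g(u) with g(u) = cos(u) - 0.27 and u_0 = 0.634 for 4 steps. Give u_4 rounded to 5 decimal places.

0.57673

u_1 = g(0.634000) = 0.535664
u_2 = g(0.535664) = 0.589930
u_3 = g(0.589930) = 0.560980
u_4 = g(0.560980) = 0.576734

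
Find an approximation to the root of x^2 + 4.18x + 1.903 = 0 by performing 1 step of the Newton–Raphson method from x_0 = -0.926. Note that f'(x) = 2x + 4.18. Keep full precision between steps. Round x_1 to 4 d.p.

x_0 = -0.926000: f = -1.110204, f' = 2.328000 → x_1 = -0.926000 - (-1.110204)/(2.328000) = -0.449108

-0.4491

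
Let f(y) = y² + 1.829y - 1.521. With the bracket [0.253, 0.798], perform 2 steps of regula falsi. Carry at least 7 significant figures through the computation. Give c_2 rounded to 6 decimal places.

0.619611

f(0.253000) = -0.994254, f(0.798000) = 0.575346
step 1: c = 0.598227, f(c) = -0.068967 < 0 → new bracket [0.598227, 0.798000]
step 2: c = 0.619611, f(c) = -0.003815 < 0 → new bracket [0.619611, 0.798000]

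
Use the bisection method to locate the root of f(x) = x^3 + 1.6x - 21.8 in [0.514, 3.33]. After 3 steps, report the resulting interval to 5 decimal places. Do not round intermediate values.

f(0.514000) = -20.841803, f(3.330000) = 20.454037 (opposite signs)
step 1: m = 1.922000, f(m) = -11.624771 < 0 → root in [1.922000, 3.330000]
step 2: m = 2.626000, f(m) = 0.510170 > 0 → root in [1.922000, 2.626000]
step 3: m = 2.274000, f(m) = -6.402573 < 0 → root in [2.274000, 2.626000]

[2.27400, 2.62600]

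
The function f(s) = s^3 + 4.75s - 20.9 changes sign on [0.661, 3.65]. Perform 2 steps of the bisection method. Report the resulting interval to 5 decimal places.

f(0.661000) = -17.471445, f(3.650000) = 45.064625 (opposite signs)
step 1: m = 2.155500, f(m) = -0.646533 < 0 → root in [2.155500, 3.650000]
step 2: m = 2.902750, f(m) = 17.346511 > 0 → root in [2.155500, 2.902750]

[2.15550, 2.90275]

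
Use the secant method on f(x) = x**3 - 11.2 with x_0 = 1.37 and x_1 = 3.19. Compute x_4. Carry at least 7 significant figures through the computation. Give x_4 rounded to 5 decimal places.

2.25867

Secant update: x_(k+1) = x_k − f(x_k)·(x_k − x_(k-1))/(f(x_k) − f(x_(k-1))).
f(x_0) = -8.628647, f(x_1) = 21.261759
x_2 = 3.190000 - (21.261759)·(3.190000 - 1.370000)/(21.261759 - (-8.628647)) = 1.895391; f(x_2) = -4.390799
x_3 = 1.895391 - (-4.390799)·(1.895391 - 3.190000)/(-4.390799 - (21.261759)) = 2.116981; f(x_3) = -1.712515
x_4 = 2.116981 - (-1.712515)·(2.116981 - 1.895391)/(-1.712515 - (-4.390799)) = 2.258668; f(x_4) = 0.322781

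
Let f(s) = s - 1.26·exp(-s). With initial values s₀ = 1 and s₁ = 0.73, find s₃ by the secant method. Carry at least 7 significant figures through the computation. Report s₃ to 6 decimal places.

0.654767

f(s_0) = 0.536472, f(s_1) = 0.122795
s_2 = 0.730000 - (0.122795)·(0.730000 - 1.000000)/(0.122795 - (0.536472)) = 0.649854; f(s_2) = -0.008020
s_3 = 0.649854 - (-0.008020)·(0.649854 - 0.730000)/(-0.008020 - (0.122795)) = 0.654767; f(s_3) = 0.000118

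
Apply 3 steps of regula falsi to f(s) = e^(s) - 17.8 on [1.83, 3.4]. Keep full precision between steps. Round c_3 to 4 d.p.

2.8623

f(1.830000) = -11.566113, f(3.400000) = 12.164100
step 1: c = 2.595218, f(c) = -4.400485 < 0 → new bracket [2.595218, 3.400000]
step 2: c = 2.809014, f(c) = -1.206456 < 0 → new bracket [2.809014, 3.400000]
step 3: c = 2.862340, f(c) = -0.297569 < 0 → new bracket [2.862340, 3.400000]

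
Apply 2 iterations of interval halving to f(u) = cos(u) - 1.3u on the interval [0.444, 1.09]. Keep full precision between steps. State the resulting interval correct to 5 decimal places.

f(0.444000) = 0.325841, f(1.090000) = -0.954515 (opposite signs)
step 1: m = 0.767000, f(m) = -0.277104 < 0 → root in [0.444000, 0.767000]
step 2: m = 0.605500, f(m) = 0.035068 > 0 → root in [0.605500, 0.767000]

[0.60550, 0.76700]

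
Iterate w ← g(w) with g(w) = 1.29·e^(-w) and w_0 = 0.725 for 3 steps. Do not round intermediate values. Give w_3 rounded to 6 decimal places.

w_1 = g(0.725000) = 0.624779
w_2 = g(0.624779) = 0.690640
w_3 = g(0.690640) = 0.646619

0.646619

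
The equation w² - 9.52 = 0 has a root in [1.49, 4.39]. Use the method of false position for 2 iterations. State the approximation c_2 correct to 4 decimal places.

f(1.490000) = -7.299900, f(4.390000) = 9.752100
step 1: c = 2.731480, f(c) = -2.059019 < 0 → new bracket [2.731480, 4.390000]
step 2: c = 3.020608, f(c) = -0.395930 < 0 → new bracket [3.020608, 4.390000]

3.0206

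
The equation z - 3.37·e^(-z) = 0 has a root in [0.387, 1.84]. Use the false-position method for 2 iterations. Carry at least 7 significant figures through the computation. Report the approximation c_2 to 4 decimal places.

1.1374

f(0.387000) = -1.901537, f(1.840000) = 1.304785
step 1: c = 1.248714, f(c) = 0.281951 > 0 → new bracket [0.387000, 1.248714]
step 2: c = 1.137442, f(c) = 0.056892 > 0 → new bracket [0.387000, 1.137442]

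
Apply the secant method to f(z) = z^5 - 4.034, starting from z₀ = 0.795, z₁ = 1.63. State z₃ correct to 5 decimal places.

f(z_0) = -3.716433, f(z_1) = 7.472362
z_2 = 1.630000 - (7.472362)·(1.630000 - 0.795000)/(7.472362 - (-3.716433)) = 1.072351; f(z_2) = -2.615973
z_3 = 1.072351 - (-2.615973)·(1.072351 - 1.630000)/(-2.615973 - (7.472362)) = 1.216953; f(z_3) = -1.364874

1.21695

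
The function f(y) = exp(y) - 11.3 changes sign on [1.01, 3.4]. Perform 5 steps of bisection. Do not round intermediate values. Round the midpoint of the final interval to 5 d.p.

f(1.010000) = -8.554399, f(3.400000) = 18.664100 (opposite signs)
step 1: m = 2.205000, f(m) = -2.229748 < 0 → root in [2.205000, 3.400000]
step 2: m = 2.802500, f(m) = 5.185810 > 0 → root in [2.205000, 2.802500]
step 3: m = 2.503750, f(m) = 0.928264 > 0 → root in [2.205000, 2.503750]
step 4: m = 2.354375, f(m) = -0.768455 < 0 → root in [2.354375, 2.503750]
step 5: m = 2.429063, f(m) = 0.048238 > 0 → root in [2.354375, 2.429063]
Midpoint of [2.354375, 2.429063] = 2.391719

2.39172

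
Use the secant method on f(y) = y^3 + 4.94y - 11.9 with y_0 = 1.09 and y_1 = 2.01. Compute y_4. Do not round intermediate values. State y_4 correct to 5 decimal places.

f(y_0) = -5.220371, f(y_1) = 6.150001
y_2 = 2.010000 - (6.150001)·(2.010000 - 1.090000)/(6.150001 - (-5.220371)) = 1.512391; f(y_2) = -0.969458
y_3 = 1.512391 - (-0.969458)·(1.512391 - 2.010000)/(-0.969458 - (6.150001)) = 1.580150; f(y_3) = -0.148619
y_4 = 1.580150 - (-0.148619)·(1.580150 - 1.512391)/(-0.148619 - (-0.969458)) = 1.592419; f(y_4) = 0.004600

1.59242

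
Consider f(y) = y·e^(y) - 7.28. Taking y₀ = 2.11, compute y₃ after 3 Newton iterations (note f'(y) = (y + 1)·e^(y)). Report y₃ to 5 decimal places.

1.54832

y_0 = 2.110000: f = 10.123789, f' = 25.652030 → y_1 = 2.110000 - (10.123789)/(25.652030) = 1.715342
y_1 = 1.715342: f = 2.254853, f' = 15.093427 → y_2 = 1.715342 - (2.254853)/(15.093427) = 1.565949
y_2 = 1.565949: f = 0.216530, f' = 12.283744 → y_3 = 1.565949 - (0.216530)/(12.283744) = 1.548321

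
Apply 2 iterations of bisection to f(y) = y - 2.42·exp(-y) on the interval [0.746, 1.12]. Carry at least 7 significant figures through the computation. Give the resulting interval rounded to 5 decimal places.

f(0.746000) = -0.401709, f(1.120000) = 0.330403 (opposite signs)
step 1: m = 0.933000, f(m) = -0.018960 < 0 → root in [0.933000, 1.120000]
step 2: m = 1.026500, f(m) = 0.159514 > 0 → root in [0.933000, 1.026500]

[0.93300, 1.02650]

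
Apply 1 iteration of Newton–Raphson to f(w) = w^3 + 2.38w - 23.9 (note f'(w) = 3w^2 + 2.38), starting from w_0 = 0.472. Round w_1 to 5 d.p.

Newton update: w ← w − f(w)/f'(w).
w_0 = 0.472000: f = -22.671486, f' = 3.048352 → w_1 = 0.472000 - (-22.671486)/(3.048352) = 7.909293

7.90929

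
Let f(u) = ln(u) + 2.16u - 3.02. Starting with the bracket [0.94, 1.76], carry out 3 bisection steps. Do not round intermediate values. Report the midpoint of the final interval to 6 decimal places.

f(0.940000) = -1.051475, f(1.760000) = 1.346914 (opposite signs)
step 1: m = 1.350000, f(m) = 0.196105 > 0 → root in [0.940000, 1.350000]
step 2: m = 1.145000, f(m) = -0.411395 < 0 → root in [1.145000, 1.350000]
step 3: m = 1.247500, f(m) = -0.104258 < 0 → root in [1.247500, 1.350000]
Midpoint of [1.247500, 1.350000] = 1.298750

1.298750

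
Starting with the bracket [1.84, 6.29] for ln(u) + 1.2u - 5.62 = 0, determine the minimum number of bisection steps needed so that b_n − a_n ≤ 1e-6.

23

Initial width b − a = 6.29 − 1.84 = 4.450000.
After n steps the width is (b−a)/2^n; need (b−a)/2^n ≤ 1e-6.
So n ≥ log₂(4.450000/1e-6) = log₂(4450000.0000) ≈ 22.0854.
Hence n = 23.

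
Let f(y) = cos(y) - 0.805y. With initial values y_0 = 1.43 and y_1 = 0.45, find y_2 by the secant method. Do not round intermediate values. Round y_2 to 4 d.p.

0.7905

Secant update: y_(k+1) = y_k − f(y_k)·(y_k − y_(k-1))/(f(y_k) − f(y_(k-1))).
f(y_0) = -1.010818, f(y_1) = 0.538197
y_2 = 0.450000 - (0.538197)·(0.450000 - 1.430000)/(0.538197 - (-1.010818)) = 0.790496; f(y_2) = 0.067144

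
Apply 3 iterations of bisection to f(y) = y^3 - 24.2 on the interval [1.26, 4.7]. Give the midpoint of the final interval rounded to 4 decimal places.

f(1.260000) = -22.199624, f(4.700000) = 79.623000 (opposite signs)
step 1: m = 2.980000, f(m) = 2.263592 > 0 → root in [1.260000, 2.980000]
step 2: m = 2.120000, f(m) = -14.671872 < 0 → root in [2.120000, 2.980000]
step 3: m = 2.550000, f(m) = -7.618625 < 0 → root in [2.550000, 2.980000]
Midpoint of [2.550000, 2.980000] = 2.765000

2.7650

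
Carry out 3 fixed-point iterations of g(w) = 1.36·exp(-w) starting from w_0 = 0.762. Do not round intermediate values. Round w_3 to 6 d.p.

w_1 = g(0.762000) = 0.634756
w_2 = g(0.634756) = 0.720888
w_3 = g(0.720888) = 0.661395

0.661395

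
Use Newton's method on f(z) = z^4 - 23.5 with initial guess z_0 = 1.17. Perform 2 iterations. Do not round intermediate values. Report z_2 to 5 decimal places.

3.47181

f'(z) = 4z^3
z_0 = 1.170000: f = -21.626113, f' = 6.406452 → z_1 = 1.170000 - (-21.626113)/(6.406452) = 4.545677
z_1 = 4.545677: f = 403.466990, f' = 375.712562 → z_2 = 4.545677 - (403.466990)/(375.712562) = 3.471806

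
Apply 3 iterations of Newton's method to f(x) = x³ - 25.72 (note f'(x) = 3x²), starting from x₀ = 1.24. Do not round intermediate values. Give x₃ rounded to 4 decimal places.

x_0 = 1.240000: f = -23.813376, f' = 4.612800 → x_1 = 1.240000 - (-23.813376)/(4.612800) = 6.402456
x_1 = 6.402456: f = 236.725881, f' = 122.974320 → x_2 = 6.402456 - (236.725881)/(122.974320) = 4.477453
x_2 = 4.477453: f = 64.042134, f' = 60.142762 → x_3 = 4.477453 - (64.042134)/(60.142762) = 3.412618

3.4126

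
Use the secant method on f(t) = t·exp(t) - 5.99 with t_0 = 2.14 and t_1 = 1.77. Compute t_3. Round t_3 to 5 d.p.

1.45878

f(t_0) = 12.198797, f(t_1) = 4.401410
t_2 = 1.770000 - (4.401410)·(1.770000 - 2.140000)/(4.401410 - (12.198797)) = 1.561145; f(t_2) = 1.447723
t_3 = 1.561145 - (1.447723)·(1.561145 - 1.770000)/(1.447723 - (4.401410)) = 1.458777; f(t_3) = 0.283755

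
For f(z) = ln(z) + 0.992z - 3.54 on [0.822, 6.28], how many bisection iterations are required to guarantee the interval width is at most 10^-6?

Initial width b − a = 6.28 − 0.822 = 5.458000.
After n steps the width is (b−a)/2^n; need (b−a)/2^n ≤ 10^-6.
So n ≥ log₂(5.458000/10^-6) = log₂(5458000.0000) ≈ 22.3799.
Hence n = 23.

23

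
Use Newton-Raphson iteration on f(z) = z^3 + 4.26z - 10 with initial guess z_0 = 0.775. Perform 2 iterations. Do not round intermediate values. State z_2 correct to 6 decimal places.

1.550271

f'(z) = 3z^2 + 4.26
z_0 = 0.775000: f = -6.233016, f' = 6.061875 → z_1 = 0.775000 - (-6.233016)/(6.061875) = 1.803232
z_1 = 1.803232: f = 3.545244, f' = 14.014940 → z_2 = 1.803232 - (3.545244)/(14.014940) = 1.550271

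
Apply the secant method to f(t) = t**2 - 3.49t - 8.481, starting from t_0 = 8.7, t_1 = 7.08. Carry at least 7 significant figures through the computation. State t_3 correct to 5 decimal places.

5.25733

f(t_0) = 36.846000, f(t_1) = 16.936200
t_2 = 7.080000 - (16.936200)·(7.080000 - 8.700000)/(16.936200 - (36.846000)) = 5.701953; f(t_2) = 4.131451
t_3 = 5.701953 - (4.131451)·(5.701953 - 7.080000)/(4.131451 - (16.936200)) = 5.257326; f(t_3) = 0.810410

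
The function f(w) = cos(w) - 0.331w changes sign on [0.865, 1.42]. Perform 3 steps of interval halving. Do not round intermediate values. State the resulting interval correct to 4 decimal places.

[1.1425, 1.2119]

f(0.865000) = 0.362325, f(1.420000) = -0.319795 (opposite signs)
step 1: m = 1.142500, f(m) = 0.037154 > 0 → root in [1.142500, 1.420000]
step 2: m = 1.281250, f(m) = -0.138576 < 0 → root in [1.142500, 1.281250]
step 3: m = 1.211875, f(m) = -0.049866 < 0 → root in [1.142500, 1.211875]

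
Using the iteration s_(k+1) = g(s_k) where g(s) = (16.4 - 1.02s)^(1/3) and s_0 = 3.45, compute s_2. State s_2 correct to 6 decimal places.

s_1 = g(3.450000) = 2.344138
s_2 = g(2.344138) = 2.410657

2.410657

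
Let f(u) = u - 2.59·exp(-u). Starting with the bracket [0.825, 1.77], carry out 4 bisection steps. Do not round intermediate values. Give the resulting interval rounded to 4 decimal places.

[0.9431, 1.0022]

f(0.825000) = -0.310029, f(1.770000) = 1.328838 (opposite signs)
step 1: m = 1.297500, f(m) = 0.589876 > 0 → root in [0.825000, 1.297500]
step 2: m = 1.061250, f(m) = 0.165050 > 0 → root in [0.825000, 1.061250]
step 3: m = 0.943125, f(m) = -0.065444 < 0 → root in [0.943125, 1.061250]
step 4: m = 1.002187, f(m) = 0.051462 > 0 → root in [0.943125, 1.002187]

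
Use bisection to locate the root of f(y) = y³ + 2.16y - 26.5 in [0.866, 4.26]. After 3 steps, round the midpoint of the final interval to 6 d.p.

2.775125

f(0.866000) = -23.979978, f(4.260000) = 60.010376 (opposite signs)
step 1: m = 2.563000, f(m) = -4.127652 < 0 → root in [2.563000, 4.260000]
step 2: m = 3.411500, f(m) = 20.573010 > 0 → root in [2.563000, 3.411500]
step 3: m = 2.987250, f(m) = 6.609671 > 0 → root in [2.563000, 2.987250]
Midpoint of [2.563000, 2.987250] = 2.775125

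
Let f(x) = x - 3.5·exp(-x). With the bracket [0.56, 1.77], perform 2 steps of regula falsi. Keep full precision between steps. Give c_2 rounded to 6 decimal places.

1.145213

False-position update: c = (a·f(b) − b·f(a))/(f(b) − f(a)); replace the endpoint whose sign matches f(c).
f(0.560000) = -1.439232, f(1.770000) = 1.173835
step 1: c = 1.226447, f(c) = 0.199782 > 0 → new bracket [0.560000, 1.226447]
step 2: c = 1.145213, f(c) = 0.031666 > 0 → new bracket [0.560000, 1.145213]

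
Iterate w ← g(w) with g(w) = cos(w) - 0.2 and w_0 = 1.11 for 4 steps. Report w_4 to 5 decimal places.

w_1 = g(1.110000) = 0.244662
w_2 = g(0.244662) = 0.770219
w_3 = g(0.770219) = 0.517758
w_4 = g(0.517758) = 0.668931

0.66893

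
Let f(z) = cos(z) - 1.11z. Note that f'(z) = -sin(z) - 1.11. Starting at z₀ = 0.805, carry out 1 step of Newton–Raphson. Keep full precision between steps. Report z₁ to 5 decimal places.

Newton update: z ← z − f(z)/f'(z).
z_0 = 0.805000: f = -0.200439, f' = -1.830831 → z_1 = 0.805000 - (-0.200439)/(-1.830831) = 0.695520

0.69552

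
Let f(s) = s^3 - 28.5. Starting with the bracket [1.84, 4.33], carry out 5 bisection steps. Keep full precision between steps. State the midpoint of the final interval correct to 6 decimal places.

3.046094

f(1.840000) = -22.270496, f(4.330000) = 52.682737 (opposite signs)
step 1: m = 3.085000, f(m) = 0.860639 > 0 → root in [1.840000, 3.085000]
step 2: m = 2.462500, f(m) = -13.567631 < 0 → root in [2.462500, 3.085000]
step 3: m = 2.773750, f(m) = -7.159630 < 0 → root in [2.773750, 3.085000]
step 4: m = 2.929375, f(m) = -3.362336 < 0 → root in [2.929375, 3.085000]
step 5: m = 3.007187, f(m) = -1.305472 < 0 → root in [3.007187, 3.085000]
Midpoint of [3.007187, 3.085000] = 3.046094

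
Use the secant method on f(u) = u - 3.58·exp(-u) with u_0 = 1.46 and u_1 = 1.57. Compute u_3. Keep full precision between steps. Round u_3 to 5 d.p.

f(u_0) = 0.628594, f(u_1) = 0.825198
u_2 = 1.570000 - (0.825198)·(1.570000 - 1.460000)/(0.825198 - (0.628594)) = 1.108302; f(u_2) = -0.073525
u_3 = 1.108302 - (-0.073525)·(1.108302 - 1.570000)/(-0.073525 - (0.825198)) = 1.146073; f(u_3) = 0.008054

1.14607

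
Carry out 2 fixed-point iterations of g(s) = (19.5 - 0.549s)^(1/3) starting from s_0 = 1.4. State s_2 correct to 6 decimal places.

2.622777

s_1 = g(1.400000) = 2.655768
s_2 = g(2.655768) = 2.622777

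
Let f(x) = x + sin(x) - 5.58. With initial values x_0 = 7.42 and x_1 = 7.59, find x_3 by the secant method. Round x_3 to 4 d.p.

Secant update: x_(k+1) = x_k − f(x_k)·(x_k − x_(k-1))/(f(x_k) − f(x_(k-1))).
f(x_0) = 2.747299, f(x_1) = 2.975359
x_2 = 7.590000 - (2.975359)·(7.590000 - 7.420000)/(2.975359 - (2.747299)) = 5.372114; f(x_2) = -0.998046
x_3 = 5.372114 - (-0.998046)·(5.372114 - 7.590000)/(-0.998046 - (2.975359)) = 5.929206; f(x_3) = 0.002574

5.9292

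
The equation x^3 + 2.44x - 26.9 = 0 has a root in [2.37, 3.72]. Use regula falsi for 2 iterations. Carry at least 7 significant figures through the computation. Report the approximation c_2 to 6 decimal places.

2.697850

f(2.370000) = -7.805147, f(3.720000) = 33.655648
step 1: c = 2.624142, f(c) = -2.426923 < 0 → new bracket [2.624142, 3.720000]
step 2: c = 2.697850, f(c) = -0.681226 < 0 → new bracket [2.697850, 3.720000]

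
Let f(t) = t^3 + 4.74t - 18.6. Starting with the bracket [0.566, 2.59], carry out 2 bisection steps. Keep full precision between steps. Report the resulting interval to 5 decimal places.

[1.57800, 2.08400]

f(0.566000) = -15.735839, f(2.590000) = 11.050579 (opposite signs)
step 1: m = 1.578000, f(m) = -7.190927 < 0 → root in [1.578000, 2.590000]
step 2: m = 2.084000, f(m) = 0.329089 > 0 → root in [1.578000, 2.084000]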